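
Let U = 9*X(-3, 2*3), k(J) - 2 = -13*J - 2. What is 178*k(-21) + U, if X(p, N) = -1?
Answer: 48585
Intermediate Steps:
k(J) = -13*J (k(J) = 2 + (-13*J - 2) = 2 + (-2 - 13*J) = -13*J)
U = -9 (U = 9*(-1) = -9)
178*k(-21) + U = 178*(-13*(-21)) - 9 = 178*273 - 9 = 48594 - 9 = 48585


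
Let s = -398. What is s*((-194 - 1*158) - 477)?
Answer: 329942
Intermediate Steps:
s*((-194 - 1*158) - 477) = -398*((-194 - 1*158) - 477) = -398*((-194 - 158) - 477) = -398*(-352 - 477) = -398*(-829) = 329942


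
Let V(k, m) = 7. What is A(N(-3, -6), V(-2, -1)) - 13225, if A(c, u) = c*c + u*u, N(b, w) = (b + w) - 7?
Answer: -12920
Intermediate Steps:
N(b, w) = -7 + b + w
A(c, u) = c² + u²
A(N(-3, -6), V(-2, -1)) - 13225 = ((-7 - 3 - 6)² + 7²) - 13225 = ((-16)² + 49) - 13225 = (256 + 49) - 13225 = 305 - 13225 = -12920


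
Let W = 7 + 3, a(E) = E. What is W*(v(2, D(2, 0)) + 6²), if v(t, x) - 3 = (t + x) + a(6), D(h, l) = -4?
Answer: 430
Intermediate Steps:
v(t, x) = 9 + t + x (v(t, x) = 3 + ((t + x) + 6) = 3 + (6 + t + x) = 9 + t + x)
W = 10
W*(v(2, D(2, 0)) + 6²) = 10*((9 + 2 - 4) + 6²) = 10*(7 + 36) = 10*43 = 430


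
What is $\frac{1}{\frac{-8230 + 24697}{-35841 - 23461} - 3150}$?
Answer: $- \frac{59302}{186817767} \approx -0.00031743$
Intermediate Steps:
$\frac{1}{\frac{-8230 + 24697}{-35841 - 23461} - 3150} = \frac{1}{\frac{16467}{-59302} - 3150} = \frac{1}{16467 \left(- \frac{1}{59302}\right) - 3150} = \frac{1}{- \frac{16467}{59302} - 3150} = \frac{1}{- \frac{186817767}{59302}} = - \frac{59302}{186817767}$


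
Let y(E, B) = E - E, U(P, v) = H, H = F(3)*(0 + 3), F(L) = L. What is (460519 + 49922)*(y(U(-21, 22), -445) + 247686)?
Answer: 126429089526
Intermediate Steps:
H = 9 (H = 3*(0 + 3) = 3*3 = 9)
U(P, v) = 9
y(E, B) = 0
(460519 + 49922)*(y(U(-21, 22), -445) + 247686) = (460519 + 49922)*(0 + 247686) = 510441*247686 = 126429089526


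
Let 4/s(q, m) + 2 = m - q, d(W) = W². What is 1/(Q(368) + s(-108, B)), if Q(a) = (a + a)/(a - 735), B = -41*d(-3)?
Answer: -96521/195036 ≈ -0.49489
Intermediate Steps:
B = -369 (B = -41*(-3)² = -41*9 = -369)
Q(a) = 2*a/(-735 + a) (Q(a) = (2*a)/(-735 + a) = 2*a/(-735 + a))
s(q, m) = 4/(-2 + m - q) (s(q, m) = 4/(-2 + (m - q)) = 4/(-2 + m - q))
1/(Q(368) + s(-108, B)) = 1/(2*368/(-735 + 368) - 4/(2 - 108 - 1*(-369))) = 1/(2*368/(-367) - 4/(2 - 108 + 369)) = 1/(2*368*(-1/367) - 4/263) = 1/(-736/367 - 4*1/263) = 1/(-736/367 - 4/263) = 1/(-195036/96521) = -96521/195036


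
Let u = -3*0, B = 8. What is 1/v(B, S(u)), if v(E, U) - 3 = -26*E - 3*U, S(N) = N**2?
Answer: -1/205 ≈ -0.0048781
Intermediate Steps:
u = 0
v(E, U) = 3 - 26*E - 3*U (v(E, U) = 3 + (-26*E - 3*U) = 3 - 26*E - 3*U)
1/v(B, S(u)) = 1/(3 - 26*8 - 3*0**2) = 1/(3 - 208 - 3*0) = 1/(3 - 208 + 0) = 1/(-205) = -1/205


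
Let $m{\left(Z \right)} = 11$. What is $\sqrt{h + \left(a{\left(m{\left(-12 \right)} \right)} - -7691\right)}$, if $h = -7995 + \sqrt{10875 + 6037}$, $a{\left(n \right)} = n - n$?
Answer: $2 \sqrt{-76 + \sqrt{1057}} \approx 13.189 i$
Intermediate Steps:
$a{\left(n \right)} = 0$
$h = -7995 + 4 \sqrt{1057}$ ($h = -7995 + \sqrt{16912} = -7995 + 4 \sqrt{1057} \approx -7865.0$)
$\sqrt{h + \left(a{\left(m{\left(-12 \right)} \right)} - -7691\right)} = \sqrt{\left(-7995 + 4 \sqrt{1057}\right) + \left(0 - -7691\right)} = \sqrt{\left(-7995 + 4 \sqrt{1057}\right) + \left(0 + 7691\right)} = \sqrt{\left(-7995 + 4 \sqrt{1057}\right) + 7691} = \sqrt{-304 + 4 \sqrt{1057}}$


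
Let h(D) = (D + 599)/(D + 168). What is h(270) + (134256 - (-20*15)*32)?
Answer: 63009797/438 ≈ 1.4386e+5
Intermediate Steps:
h(D) = (599 + D)/(168 + D)
h(270) + (134256 - (-20*15)*32) = (599 + 270)/(168 + 270) + (134256 - (-20*15)*32) = 869/438 + (134256 - (-300)*32) = (1/438)*869 + (134256 - 1*(-9600)) = 869/438 + (134256 + 9600) = 869/438 + 143856 = 63009797/438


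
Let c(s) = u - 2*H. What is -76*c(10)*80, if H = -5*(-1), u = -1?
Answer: 66880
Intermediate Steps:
H = 5
c(s) = -11 (c(s) = -1 - 2*5 = -1 - 10 = -11)
-76*c(10)*80 = -76*(-11)*80 = 836*80 = 66880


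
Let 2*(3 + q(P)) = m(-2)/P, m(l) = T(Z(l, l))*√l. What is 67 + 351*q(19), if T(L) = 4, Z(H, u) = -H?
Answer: -986 + 702*I*√2/19 ≈ -986.0 + 52.251*I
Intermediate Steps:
m(l) = 4*√l
q(P) = -3 + 2*I*√2/P (q(P) = -3 + ((4*√(-2))/P)/2 = -3 + ((4*(I*√2))/P)/2 = -3 + ((4*I*√2)/P)/2 = -3 + (4*I*√2/P)/2 = -3 + 2*I*√2/P)
67 + 351*q(19) = 67 + 351*(-3 + 2*I*√2/19) = 67 + (-1053 + 702*I*√2/19) = -986 + 702*I*√2/19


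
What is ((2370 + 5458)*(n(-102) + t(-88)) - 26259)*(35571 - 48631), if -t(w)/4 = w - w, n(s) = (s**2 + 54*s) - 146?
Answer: -485267037460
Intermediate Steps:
n(s) = -146 + s**2 + 54*s
t(w) = 0 (t(w) = -4*(w - w) = -4*0 = 0)
((2370 + 5458)*(n(-102) + t(-88)) - 26259)*(35571 - 48631) = ((2370 + 5458)*((-146 + (-102)**2 + 54*(-102)) + 0) - 26259)*(35571 - 48631) = (7828*((-146 + 10404 - 5508) + 0) - 26259)*(-13060) = (7828*(4750 + 0) - 26259)*(-13060) = (7828*4750 - 26259)*(-13060) = (37183000 - 26259)*(-13060) = 37156741*(-13060) = -485267037460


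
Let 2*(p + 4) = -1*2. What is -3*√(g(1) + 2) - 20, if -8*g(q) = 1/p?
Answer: -20 - 27*√10/20 ≈ -24.269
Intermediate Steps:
p = -5 (p = -4 + (-1*2)/2 = -4 + (½)*(-2) = -4 - 1 = -5)
g(q) = 1/40 (g(q) = -⅛/(-5) = -⅛*(-⅕) = 1/40)
-3*√(g(1) + 2) - 20 = -3*√(1/40 + 2) - 20 = -27*√10/20 - 20 = -20 - 27*√10/20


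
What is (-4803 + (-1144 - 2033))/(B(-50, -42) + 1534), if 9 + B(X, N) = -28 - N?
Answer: -140/27 ≈ -5.1852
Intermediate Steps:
B(X, N) = -37 - N (B(X, N) = -9 + (-28 - N) = -37 - N)
(-4803 + (-1144 - 2033))/(B(-50, -42) + 1534) = (-4803 + (-1144 - 2033))/((-37 - 1*(-42)) + 1534) = (-4803 - 3177)/((-37 + 42) + 1534) = -7980/(5 + 1534) = -7980/1539 = -7980*1/1539 = -140/27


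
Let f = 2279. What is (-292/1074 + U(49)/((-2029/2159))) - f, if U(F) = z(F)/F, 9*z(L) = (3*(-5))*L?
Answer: -827166932/363191 ≈ -2277.5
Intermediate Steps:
z(L) = -5*L/3 (z(L) = ((3*(-5))*L)/9 = (-15*L)/9 = -5*L/3)
U(F) = -5/3 (U(F) = (-5*F/3)/F = -5/3)
(-292/1074 + U(49)/((-2029/2159))) - f = (-292/1074 - 5/(3*((-2029/2159)))) - 1*2279 = (-292*1/1074 - 5/(3*((-2029*1/2159)))) - 2279 = (-146/537 - 5/(3*(-2029/2159))) - 2279 = (-146/537 - 5/3*(-2159/2029)) - 2279 = (-146/537 + 10795/6087) - 2279 = 545357/363191 - 2279 = -827166932/363191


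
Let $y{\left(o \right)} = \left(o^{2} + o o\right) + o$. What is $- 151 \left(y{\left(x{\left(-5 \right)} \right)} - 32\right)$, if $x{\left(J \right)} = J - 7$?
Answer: $-36844$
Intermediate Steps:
$x{\left(J \right)} = -7 + J$ ($x{\left(J \right)} = J - 7 = -7 + J$)
$y{\left(o \right)} = o + 2 o^{2}$ ($y{\left(o \right)} = \left(o^{2} + o^{2}\right) + o = 2 o^{2} + o = o + 2 o^{2}$)
$- 151 \left(y{\left(x{\left(-5 \right)} \right)} - 32\right) = - 151 \left(\left(-7 - 5\right) \left(1 + 2 \left(-7 - 5\right)\right) - 32\right) = - 151 \left(- 12 \left(1 + 2 \left(-12\right)\right) - 32\right) = - 151 \left(- 12 \left(1 - 24\right) - 32\right) = - 151 \left(\left(-12\right) \left(-23\right) - 32\right) = - 151 \left(276 - 32\right) = \left(-151\right) 244 = -36844$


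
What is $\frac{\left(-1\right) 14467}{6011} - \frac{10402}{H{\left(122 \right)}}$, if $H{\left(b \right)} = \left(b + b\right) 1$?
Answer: $- \frac{33028185}{733342} \approx -45.038$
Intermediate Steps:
$H{\left(b \right)} = 2 b$ ($H{\left(b \right)} = 2 b 1 = 2 b$)
$\frac{\left(-1\right) 14467}{6011} - \frac{10402}{H{\left(122 \right)}} = \frac{\left(-1\right) 14467}{6011} - \frac{10402}{2 \cdot 122} = \left(-14467\right) \frac{1}{6011} - \frac{10402}{244} = - \frac{14467}{6011} - \frac{5201}{122} = - \frac{33028185}{733342}$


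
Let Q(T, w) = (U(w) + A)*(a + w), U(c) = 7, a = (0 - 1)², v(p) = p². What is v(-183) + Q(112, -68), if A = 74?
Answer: 28062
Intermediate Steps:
a = 1 (a = (-1)² = 1)
Q(T, w) = 81 + 81*w (Q(T, w) = (7 + 74)*(1 + w) = 81*(1 + w) = 81 + 81*w)
v(-183) + Q(112, -68) = (-183)² + (81 + 81*(-68)) = 33489 + (81 - 5508) = 33489 - 5427 = 28062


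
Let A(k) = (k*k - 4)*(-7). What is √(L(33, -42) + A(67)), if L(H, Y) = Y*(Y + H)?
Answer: 7*I*√633 ≈ 176.12*I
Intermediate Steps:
L(H, Y) = Y*(H + Y)
A(k) = 28 - 7*k² (A(k) = (k² - 4)*(-7) = (-4 + k²)*(-7) = 28 - 7*k²)
√(L(33, -42) + A(67)) = √(-42*(33 - 42) + (28 - 7*67²)) = √(-42*(-9) + (28 - 7*4489)) = √(378 + (28 - 31423)) = √(378 - 31395) = √(-31017) = 7*I*√633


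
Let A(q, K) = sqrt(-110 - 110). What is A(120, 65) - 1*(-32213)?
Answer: 32213 + 2*I*sqrt(55) ≈ 32213.0 + 14.832*I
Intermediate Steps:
A(q, K) = 2*I*sqrt(55) (A(q, K) = sqrt(-220) = 2*I*sqrt(55))
A(120, 65) - 1*(-32213) = 2*I*sqrt(55) - 1*(-32213) = 2*I*sqrt(55) + 32213 = 32213 + 2*I*sqrt(55)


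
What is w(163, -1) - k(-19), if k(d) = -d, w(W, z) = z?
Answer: -20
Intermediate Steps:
w(163, -1) - k(-19) = -1 - (-1)*(-19) = -1 - 1*19 = -1 - 19 = -20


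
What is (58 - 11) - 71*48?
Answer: -3361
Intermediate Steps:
(58 - 11) - 71*48 = 47 - 3408 = -3361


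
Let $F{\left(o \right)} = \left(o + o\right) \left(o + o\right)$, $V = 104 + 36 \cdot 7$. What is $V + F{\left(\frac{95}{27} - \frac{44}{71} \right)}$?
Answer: $\frac{1431781480}{3674889} \approx 389.61$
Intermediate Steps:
$V = 356$ ($V = 104 + 252 = 356$)
$F{\left(o \right)} = 4 o^{2}$ ($F{\left(o \right)} = 2 o 2 o = 4 o^{2}$)
$V + F{\left(\frac{95}{27} - \frac{44}{71} \right)} = 356 + 4 \left(\frac{95}{27} - \frac{44}{71}\right)^{2} = 356 + 4 \left(\frac{5557}{1917}\right)^{2} = 356 + 4 \cdot \frac{30880249}{3674889} = 356 + \frac{123520996}{3674889} = \frac{1431781480}{3674889}$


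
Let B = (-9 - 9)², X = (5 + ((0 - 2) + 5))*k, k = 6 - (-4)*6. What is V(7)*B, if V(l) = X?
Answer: 77760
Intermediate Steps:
k = 30 (k = 6 - 1*(-24) = 6 + 24 = 30)
X = 240 (X = (5 + ((0 - 2) + 5))*30 = (5 + (-2 + 5))*30 = (5 + 3)*30 = 8*30 = 240)
V(l) = 240
B = 324 (B = (-18)² = 324)
V(7)*B = 240*324 = 77760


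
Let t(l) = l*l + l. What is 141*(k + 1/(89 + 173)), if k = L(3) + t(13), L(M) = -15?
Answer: 6169455/262 ≈ 23548.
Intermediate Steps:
t(l) = l + l² (t(l) = l² + l = l + l²)
k = 167 (k = -15 + 13*(1 + 13) = -15 + 13*14 = -15 + 182 = 167)
141*(k + 1/(89 + 173)) = 141*(167 + 1/(89 + 173)) = 141*(167 + 1/262) = 141*(43755/262) = 6169455/262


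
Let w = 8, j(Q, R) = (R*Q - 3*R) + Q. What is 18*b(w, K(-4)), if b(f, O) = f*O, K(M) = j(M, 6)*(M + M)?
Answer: 52992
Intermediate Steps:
j(Q, R) = Q - 3*R + Q*R (j(Q, R) = (Q*R - 3*R) + Q = (-3*R + Q*R) + Q = Q - 3*R + Q*R)
K(M) = 2*M*(-18 + 7*M) (K(M) = (M - 3*6 + M*6)*(M + M) = (M - 18 + 6*M)*(2*M) = (-18 + 7*M)*(2*M) = 2*M*(-18 + 7*M))
b(f, O) = O*f
18*b(w, K(-4)) = 18*((2*(-4)*(-18 + 7*(-4)))*8) = 18*((2*(-4)*(-18 - 28))*8) = 18*((2*(-4)*(-46))*8) = 18*(368*8) = 18*2944 = 52992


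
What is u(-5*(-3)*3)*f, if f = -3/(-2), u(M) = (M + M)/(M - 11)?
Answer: 135/34 ≈ 3.9706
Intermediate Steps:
u(M) = 2*M/(-11 + M) (u(M) = (2*M)/(-11 + M) = 2*M/(-11 + M))
f = 3/2 (f = -3*(-1)/2 = -1*(-3/2) = 3/2 ≈ 1.5000)
u(-5*(-3)*3)*f = (2*(-5*(-3)*3)/(-11 - 5*(-3)*3))*(3/2) = (2*(15*3)/(-11 + 15*3))*(3/2) = (2*45/(-11 + 45))*(3/2) = (2*45/34)*(3/2) = (2*45*(1/34))*(3/2) = (45/17)*(3/2) = 135/34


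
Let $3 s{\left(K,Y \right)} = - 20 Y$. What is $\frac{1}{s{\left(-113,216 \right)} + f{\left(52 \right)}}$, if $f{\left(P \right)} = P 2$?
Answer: $- \frac{1}{1336} \approx -0.0007485$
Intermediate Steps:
$f{\left(P \right)} = 2 P$
$s{\left(K,Y \right)} = - \frac{20 Y}{3}$ ($s{\left(K,Y \right)} = \frac{\left(-20\right) Y}{3} = - \frac{20 Y}{3}$)
$\frac{1}{s{\left(-113,216 \right)} + f{\left(52 \right)}} = \frac{1}{\left(- \frac{20}{3}\right) 216 + 2 \cdot 52} = \frac{1}{-1440 + 104} = \frac{1}{-1336} = - \frac{1}{1336}$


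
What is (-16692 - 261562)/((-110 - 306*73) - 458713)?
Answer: 278254/481161 ≈ 0.57830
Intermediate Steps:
(-16692 - 261562)/((-110 - 306*73) - 458713) = -278254/((-110 - 22338) - 458713) = -278254/(-22448 - 458713) = -278254/(-481161) = -278254*(-1/481161) = 278254/481161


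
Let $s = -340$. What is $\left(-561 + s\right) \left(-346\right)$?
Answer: $311746$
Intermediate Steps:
$\left(-561 + s\right) \left(-346\right) = \left(-561 - 340\right) \left(-346\right) = \left(-901\right) \left(-346\right) = 311746$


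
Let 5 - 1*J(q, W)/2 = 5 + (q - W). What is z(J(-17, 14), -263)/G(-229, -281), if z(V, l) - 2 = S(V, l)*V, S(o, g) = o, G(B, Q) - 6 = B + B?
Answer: -1923/226 ≈ -8.5089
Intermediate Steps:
G(B, Q) = 6 + 2*B (G(B, Q) = 6 + (B + B) = 6 + 2*B)
J(q, W) = -2*q + 2*W (J(q, W) = 10 - 2*(5 + (q - W)) = 10 - 2*(5 + q - W) = 10 + (-10 - 2*q + 2*W) = -2*q + 2*W)
z(V, l) = 2 + V**2 (z(V, l) = 2 + V*V = 2 + V**2)
z(J(-17, 14), -263)/G(-229, -281) = (2 + (-2*(-17) + 2*14)**2)/(6 + 2*(-229)) = (2 + (34 + 28)**2)/(6 - 458) = (2 + 62**2)/(-452) = (2 + 3844)*(-1/452) = 3846*(-1/452) = -1923/226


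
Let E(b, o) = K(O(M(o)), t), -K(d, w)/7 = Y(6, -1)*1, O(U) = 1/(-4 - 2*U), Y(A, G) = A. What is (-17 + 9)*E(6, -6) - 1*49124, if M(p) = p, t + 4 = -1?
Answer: -48788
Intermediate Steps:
t = -5 (t = -4 - 1 = -5)
K(d, w) = -42
E(b, o) = -42
(-17 + 9)*E(6, -6) - 1*49124 = (-17 + 9)*(-42) - 1*49124 = -8*(-42) - 49124 = 336 - 49124 = -48788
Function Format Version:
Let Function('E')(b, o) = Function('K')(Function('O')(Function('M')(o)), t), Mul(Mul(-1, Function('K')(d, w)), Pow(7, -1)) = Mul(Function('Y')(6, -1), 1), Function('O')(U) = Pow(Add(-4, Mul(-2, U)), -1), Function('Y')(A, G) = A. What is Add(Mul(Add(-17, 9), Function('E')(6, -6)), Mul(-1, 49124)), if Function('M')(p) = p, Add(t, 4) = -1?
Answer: -48788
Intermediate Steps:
t = -5 (t = Add(-4, -1) = -5)
Function('K')(d, w) = -42 (Function('K')(d, w) = Mul(-7, Mul(6, 1)) = Mul(-7, 6) = -42)
Function('E')(b, o) = -42
Add(Mul(Add(-17, 9), Function('E')(6, -6)), Mul(-1, 49124)) = Add(Mul(Add(-17, 9), -42), Mul(-1, 49124)) = Add(Mul(-8, -42), -49124) = Add(336, -49124) = -48788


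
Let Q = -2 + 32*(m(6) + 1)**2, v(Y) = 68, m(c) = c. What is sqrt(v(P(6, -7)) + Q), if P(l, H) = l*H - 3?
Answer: sqrt(1634) ≈ 40.423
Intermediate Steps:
P(l, H) = -3 + H*l (P(l, H) = H*l - 3 = -3 + H*l)
Q = 1566 (Q = -2 + 32*(6 + 1)**2 = -2 + 32*7**2 = -2 + 32*49 = -2 + 1568 = 1566)
sqrt(v(P(6, -7)) + Q) = sqrt(68 + 1566) = sqrt(1634)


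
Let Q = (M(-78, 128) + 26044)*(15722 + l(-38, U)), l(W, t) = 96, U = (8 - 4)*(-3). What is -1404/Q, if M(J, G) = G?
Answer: -39/11499686 ≈ -3.3914e-6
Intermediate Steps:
U = -12 (U = 4*(-3) = -12)
Q = 413988696 (Q = (128 + 26044)*(15722 + 96) = 26172*15818 = 413988696)
-1404/Q = -1404/413988696 = -1404*1/413988696 = -39/11499686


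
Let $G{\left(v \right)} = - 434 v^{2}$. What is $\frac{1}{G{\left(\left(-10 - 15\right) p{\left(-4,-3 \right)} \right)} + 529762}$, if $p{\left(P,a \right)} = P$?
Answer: $- \frac{1}{3810238} \approx -2.6245 \cdot 10^{-7}$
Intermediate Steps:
$\frac{1}{G{\left(\left(-10 - 15\right) p{\left(-4,-3 \right)} \right)} + 529762} = \frac{1}{- 434 \left(\left(-10 - 15\right) \left(-4\right)\right)^{2} + 529762} = \frac{1}{- 434 \left(\left(-25\right) \left(-4\right)\right)^{2} + 529762} = \frac{1}{- 434 \cdot 100^{2} + 529762} = \frac{1}{\left(-434\right) 10000 + 529762} = \frac{1}{-4340000 + 529762} = \frac{1}{-3810238} = - \frac{1}{3810238}$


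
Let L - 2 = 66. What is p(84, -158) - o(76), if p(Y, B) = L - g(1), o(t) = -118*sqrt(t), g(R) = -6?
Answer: 74 + 236*sqrt(19) ≈ 1102.7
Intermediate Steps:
L = 68 (L = 2 + 66 = 68)
p(Y, B) = 74 (p(Y, B) = 68 - 1*(-6) = 68 + 6 = 74)
p(84, -158) - o(76) = 74 - (-118)*sqrt(76) = 74 - (-118)*2*sqrt(19) = 74 - (-236)*sqrt(19) = 74 + 236*sqrt(19)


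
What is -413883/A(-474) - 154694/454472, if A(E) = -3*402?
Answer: 5219768717/15224812 ≈ 342.85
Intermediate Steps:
A(E) = -1206
-413883/A(-474) - 154694/454472 = -413883/(-1206) - 154694/454472 = -413883*(-1/1206) - 154694*1/454472 = 45987/134 - 77347/227236 = 5219768717/15224812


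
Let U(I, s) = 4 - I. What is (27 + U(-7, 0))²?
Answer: 1444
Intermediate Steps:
(27 + U(-7, 0))² = (27 + (4 - 1*(-7)))² = (27 + (4 + 7))² = (27 + 11)² = 38² = 1444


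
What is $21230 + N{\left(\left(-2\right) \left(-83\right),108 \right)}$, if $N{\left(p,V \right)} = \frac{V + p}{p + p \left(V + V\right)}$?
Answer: $\frac{382373667}{18011} \approx 21230.0$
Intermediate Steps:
$N{\left(p,V \right)} = \frac{V + p}{p + 2 V p}$ ($N{\left(p,V \right)} = \frac{V + p}{p + p 2 V} = \frac{V + p}{p + 2 V p}$)
$21230 + N{\left(\left(-2\right) \left(-83\right),108 \right)} = 21230 + \frac{108 - -166}{\left(-2\right) \left(-83\right) \left(1 + 2 \cdot 108\right)} = 21230 + \frac{108 + 166}{166 \left(1 + 216\right)} = 21230 + \frac{1}{166} \cdot \frac{1}{217} \cdot 274 = 21230 + \frac{137}{18011} = \frac{382373667}{18011}$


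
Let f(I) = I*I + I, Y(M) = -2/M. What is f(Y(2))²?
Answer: 0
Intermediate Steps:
f(I) = I + I² (f(I) = I² + I = I + I²)
f(Y(2))² = ((-2/2)*(1 - 2/2))² = ((-2*½)*(1 - 2*½))² = (-(1 - 1))² = (-1*0)² = 0² = 0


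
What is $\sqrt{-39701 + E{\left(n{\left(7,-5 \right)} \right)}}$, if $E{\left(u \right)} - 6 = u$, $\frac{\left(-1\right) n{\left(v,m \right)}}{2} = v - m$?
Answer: $i \sqrt{39719} \approx 199.3 i$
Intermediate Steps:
$n{\left(v,m \right)} = - 2 v + 2 m$ ($n{\left(v,m \right)} = - 2 \left(v - m\right) = - 2 v + 2 m$)
$E{\left(u \right)} = 6 + u$
$\sqrt{-39701 + E{\left(n{\left(7,-5 \right)} \right)}} = \sqrt{-39701 + \left(6 + \left(\left(-2\right) 7 + 2 \left(-5\right)\right)\right)} = \sqrt{-39701 + \left(6 - 24\right)} = \sqrt{-39701 - 18} = \sqrt{-39719} = i \sqrt{39719}$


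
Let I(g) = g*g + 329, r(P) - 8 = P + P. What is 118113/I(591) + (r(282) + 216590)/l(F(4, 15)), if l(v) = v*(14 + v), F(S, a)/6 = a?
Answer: 770275445/32723496 ≈ 23.539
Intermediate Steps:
F(S, a) = 6*a
r(P) = 8 + 2*P (r(P) = 8 + (P + P) = 8 + 2*P)
I(g) = 329 + g**2 (I(g) = g**2 + 329 = 329 + g**2)
118113/I(591) + (r(282) + 216590)/l(F(4, 15)) = 118113/(329 + 591**2) + ((8 + 2*282) + 216590)/(((6*15)*(14 + 6*15))) = 118113/(329 + 349281) + ((8 + 564) + 216590)/((90*(14 + 90))) = 118113/349610 + (572 + 216590)/((90*104)) = 118113*(1/349610) + 217162/9360 = 118113/349610 + 217162*(1/9360) = 118113/349610 + 108581/4680 = 770275445/32723496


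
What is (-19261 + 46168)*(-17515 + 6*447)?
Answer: -399111531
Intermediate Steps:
(-19261 + 46168)*(-17515 + 6*447) = 26907*(-17515 + 2682) = 26907*(-14833) = -399111531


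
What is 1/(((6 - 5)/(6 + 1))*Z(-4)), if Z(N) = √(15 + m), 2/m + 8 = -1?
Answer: 3*√133/19 ≈ 1.8209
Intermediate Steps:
m = -2/9 (m = 2/(-8 - 1) = 2/(-9) = 2*(-⅑) = -2/9 ≈ -0.22222)
Z(N) = √133/3 (Z(N) = √(15 - 2/9) = √(133/9) = √133/3)
1/(((6 - 5)/(6 + 1))*Z(-4)) = 1/(((6 - 5)/(6 + 1))*(√133/3)) = 1/((1/7)*(√133/3)) = 1/((1*(⅐))*(√133/3)) = 1/((√133/3)/7) = 1/(√133/21) = 3*√133/19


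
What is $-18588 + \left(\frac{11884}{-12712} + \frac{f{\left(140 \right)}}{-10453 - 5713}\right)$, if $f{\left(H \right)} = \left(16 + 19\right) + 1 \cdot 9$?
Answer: $- \frac{477508427621}{25687774} \approx -18589.0$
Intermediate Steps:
$f{\left(H \right)} = 44$ ($f{\left(H \right)} = 35 + 9 = 44$)
$-18588 + \left(\frac{11884}{-12712} + \frac{f{\left(140 \right)}}{-10453 - 5713}\right) = -18588 + \left(\frac{11884}{-12712} + \frac{44}{-10453 - 5713}\right) = -18588 + \left(11884 \left(- \frac{1}{12712}\right) + \frac{44}{-16166}\right) = -18588 + \left(- \frac{2971}{3178} + 44 \left(- \frac{1}{16166}\right)\right) = -18588 - \frac{24084509}{25687774} = - \frac{477508427621}{25687774}$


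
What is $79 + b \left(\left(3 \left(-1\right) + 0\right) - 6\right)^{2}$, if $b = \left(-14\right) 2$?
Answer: $-2189$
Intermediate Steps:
$b = -28$
$79 + b \left(\left(3 \left(-1\right) + 0\right) - 6\right)^{2} = 79 - 28 \left(\left(3 \left(-1\right) + 0\right) - 6\right)^{2} = 79 - 28 \left(\left(-3 + 0\right) - 6\right)^{2} = 79 - 28 \left(-3 - 6\right)^{2} = 79 - 28 \left(-9\right)^{2} = 79 - 2268 = -2189$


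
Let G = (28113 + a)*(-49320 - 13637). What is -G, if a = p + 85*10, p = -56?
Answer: 1819897999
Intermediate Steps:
a = 794 (a = -56 + 85*10 = -56 + 850 = 794)
G = -1819897999 (G = (28113 + 794)*(-49320 - 13637) = 28907*(-62957) = -1819897999)
-G = -1*(-1819897999) = 1819897999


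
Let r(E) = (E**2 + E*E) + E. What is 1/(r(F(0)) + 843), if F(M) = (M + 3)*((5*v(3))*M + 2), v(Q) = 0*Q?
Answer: 1/921 ≈ 0.0010858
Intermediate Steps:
v(Q) = 0
F(M) = 6 + 2*M (F(M) = (M + 3)*((5*0)*M + 2) = (3 + M)*(0*M + 2) = (3 + M)*(0 + 2) = (3 + M)*2 = 6 + 2*M)
r(E) = E + 2*E**2 (r(E) = (E**2 + E**2) + E = 2*E**2 + E = E + 2*E**2)
1/(r(F(0)) + 843) = 1/((6 + 2*0)*(1 + 2*(6 + 2*0)) + 843) = 1/((6 + 0)*(1 + 2*(6 + 0)) + 843) = 1/(6*(1 + 2*6) + 843) = 1/(6*(1 + 12) + 843) = 1/(6*13 + 843) = 1/(78 + 843) = 1/921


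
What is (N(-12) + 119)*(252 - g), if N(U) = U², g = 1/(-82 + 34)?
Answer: 3181511/48 ≈ 66282.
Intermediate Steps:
g = -1/48 (g = 1/(-48) = -1/48 ≈ -0.020833)
(N(-12) + 119)*(252 - g) = ((-12)² + 119)*(252 - 1*(-1/48)) = (144 + 119)*(252 + 1/48) = 263*(12097/48) = 3181511/48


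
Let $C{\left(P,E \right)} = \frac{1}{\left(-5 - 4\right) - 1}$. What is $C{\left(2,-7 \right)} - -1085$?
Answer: $\frac{10849}{10} \approx 1084.9$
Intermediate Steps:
$C{\left(P,E \right)} = - \frac{1}{10}$ ($C{\left(P,E \right)} = \frac{1}{\left(-5 - 4\right) - 1} = \frac{1}{-9 - 1} = \frac{1}{-10} = - \frac{1}{10}$)
$C{\left(2,-7 \right)} - -1085 = - \frac{1}{10} - -1085 = - \frac{1}{10} + 1085 = \frac{10849}{10}$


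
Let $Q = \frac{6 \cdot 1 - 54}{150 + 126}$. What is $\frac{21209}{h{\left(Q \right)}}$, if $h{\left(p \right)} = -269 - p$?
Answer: $- \frac{487807}{6183} \approx -78.895$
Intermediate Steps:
$Q = - \frac{4}{23}$ ($Q = \frac{6 - 54}{276} = \left(-48\right) \frac{1}{276} = - \frac{4}{23} \approx -0.17391$)
$\frac{21209}{h{\left(Q \right)}} = \frac{21209}{-269 - - \frac{4}{23}} = \frac{21209}{-269 + \frac{4}{23}} = \frac{21209}{- \frac{6183}{23}} = 21209 \left(- \frac{23}{6183}\right) = - \frac{487807}{6183}$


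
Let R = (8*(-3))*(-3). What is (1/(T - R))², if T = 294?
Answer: 1/49284 ≈ 2.0291e-5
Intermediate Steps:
R = 72 (R = -24*(-3) = 72)
(1/(T - R))² = (1/(294 - 1*72))² = (1/(294 - 72))² = (1/222)² = 1/49284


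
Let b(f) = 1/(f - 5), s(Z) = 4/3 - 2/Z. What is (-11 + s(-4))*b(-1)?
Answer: 55/36 ≈ 1.5278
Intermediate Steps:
s(Z) = 4/3 - 2/Z (s(Z) = 4*(⅓) - 2/Z = 4/3 - 2/Z)
b(f) = 1/(-5 + f)
(-11 + s(-4))*b(-1) = (-11 + (4/3 - 2/(-4)))/(-5 - 1) = (-11 + (4/3 - 2*(-¼)))/(-6) = (-11 + (4/3 + ½))*(-⅙) = (-11 + 11/6)*(-⅙) = -55/6*(-⅙) = 55/36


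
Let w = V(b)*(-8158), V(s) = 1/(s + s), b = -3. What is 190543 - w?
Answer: 567550/3 ≈ 1.8918e+5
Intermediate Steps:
V(s) = 1/(2*s)
w = 4079/3 (w = ((1/2)/(-3))*(-8158) = ((1/2)*(-1/3))*(-8158) = -1/6*(-8158) = 4079/3 ≈ 1359.7)
190543 - w = 190543 - 1*4079/3 = 190543 - 4079/3 = 567550/3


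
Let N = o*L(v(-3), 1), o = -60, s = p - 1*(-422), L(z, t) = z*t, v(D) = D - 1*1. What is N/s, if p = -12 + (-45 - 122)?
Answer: 80/81 ≈ 0.98765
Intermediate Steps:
p = -179 (p = -12 - 167 = -179)
v(D) = -1 + D (v(D) = D - 1 = -1 + D)
L(z, t) = t*z
s = 243 (s = -179 - 1*(-422) = -179 + 422 = 243)
N = 240 (N = -60*(-1 - 3) = -60*(-4) = 240)
N/s = 240/243 = 240*(1/243) = 80/81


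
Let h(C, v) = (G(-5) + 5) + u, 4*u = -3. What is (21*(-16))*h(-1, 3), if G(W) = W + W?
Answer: 1932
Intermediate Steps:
u = -3/4 (u = (1/4)*(-3) = -3/4 ≈ -0.75000)
G(W) = 2*W
h(C, v) = -23/4 (h(C, v) = (2*(-5) + 5) - 3/4 = (-10 + 5) - 3/4 = -5 - 3/4 = -23/4)
(21*(-16))*h(-1, 3) = (21*(-16))*(-23/4) = -336*(-23/4) = 1932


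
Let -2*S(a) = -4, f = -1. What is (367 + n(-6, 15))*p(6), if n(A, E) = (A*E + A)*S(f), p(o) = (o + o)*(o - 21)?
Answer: -31500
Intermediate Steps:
S(a) = 2 (S(a) = -1/2*(-4) = 2)
p(o) = 2*o*(-21 + o) (p(o) = (2*o)*(-21 + o) = 2*o*(-21 + o))
n(A, E) = 2*A + 2*A*E (n(A, E) = (A*E + A)*2 = (A + A*E)*2 = 2*A + 2*A*E)
(367 + n(-6, 15))*p(6) = (367 + 2*(-6)*(1 + 15))*(2*6*(-21 + 6)) = (367 + 2*(-6)*16)*(2*6*(-15)) = (367 - 192)*(-180) = 175*(-180) = -31500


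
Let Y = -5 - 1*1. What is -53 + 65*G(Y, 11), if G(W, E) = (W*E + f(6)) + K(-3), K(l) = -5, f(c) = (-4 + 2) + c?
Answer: -4408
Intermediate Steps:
Y = -6 (Y = -5 - 1 = -6)
f(c) = -2 + c
G(W, E) = -1 + E*W (G(W, E) = (W*E + (-2 + 6)) - 5 = (E*W + 4) - 5 = (4 + E*W) - 5 = -1 + E*W)
-53 + 65*G(Y, 11) = -53 + 65*(-1 + 11*(-6)) = -53 + 65*(-1 - 66) = -53 + 65*(-67) = -53 - 4355 = -4408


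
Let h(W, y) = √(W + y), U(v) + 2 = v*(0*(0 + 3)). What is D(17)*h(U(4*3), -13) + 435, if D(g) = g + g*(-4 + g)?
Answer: 435 + 238*I*√15 ≈ 435.0 + 921.77*I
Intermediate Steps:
U(v) = -2 (U(v) = -2 + v*(0*(0 + 3)) = -2 + v*(0*3) = -2 + v*0 = -2 + 0 = -2)
D(17)*h(U(4*3), -13) + 435 = (17*(-3 + 17))*√(-2 - 13) + 435 = (17*14)*√(-15) + 435 = 238*(I*√15) + 435 = 238*I*√15 + 435 = 435 + 238*I*√15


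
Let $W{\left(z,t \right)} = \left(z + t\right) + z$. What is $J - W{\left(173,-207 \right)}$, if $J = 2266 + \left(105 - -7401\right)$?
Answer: $9633$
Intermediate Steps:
$W{\left(z,t \right)} = t + 2 z$ ($W{\left(z,t \right)} = \left(t + z\right) + z = t + 2 z$)
$J = 9772$ ($J = 2266 + \left(105 + 7401\right) = 2266 + 7506 = 9772$)
$J - W{\left(173,-207 \right)} = 9772 - \left(-207 + 2 \cdot 173\right) = 9772 - \left(-207 + 346\right) = 9772 - 139 = 9633$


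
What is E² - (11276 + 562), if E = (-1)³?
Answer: -11837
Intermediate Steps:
E = -1
E² - (11276 + 562) = (-1)² - (11276 + 562) = 1 - 1*11838 = 1 - 11838 = -11837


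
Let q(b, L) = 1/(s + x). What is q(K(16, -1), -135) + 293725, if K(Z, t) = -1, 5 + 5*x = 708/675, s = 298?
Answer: 98210185850/334361 ≈ 2.9373e+5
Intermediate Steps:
x = -889/1125 (x = -1 + (708/675)/5 = -1 + (708*(1/675))/5 = -1 + (⅕)*(236/225) = -1 + 236/1125 = -889/1125 ≈ -0.79022)
q(b, L) = 1125/334361 (q(b, L) = 1/(298 - 889/1125) = 1/(334361/1125) = 1125/334361)
q(K(16, -1), -135) + 293725 = 1125/334361 + 293725 = 98210185850/334361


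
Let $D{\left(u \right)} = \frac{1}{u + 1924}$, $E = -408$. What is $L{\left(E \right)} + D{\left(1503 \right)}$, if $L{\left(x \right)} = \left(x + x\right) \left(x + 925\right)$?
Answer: $- \frac{1445755343}{3427} \approx -4.2187 \cdot 10^{5}$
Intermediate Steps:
$D{\left(u \right)} = \frac{1}{1924 + u}$
$L{\left(x \right)} = 2 x \left(925 + x\right)$
$L{\left(E \right)} + D{\left(1503 \right)} = 2 \left(-408\right) \left(925 - 408\right) + \frac{1}{1924 + 1503} = 2 \left(-408\right) 517 + \frac{1}{3427} = -421872 + \frac{1}{3427} = - \frac{1445755343}{3427}$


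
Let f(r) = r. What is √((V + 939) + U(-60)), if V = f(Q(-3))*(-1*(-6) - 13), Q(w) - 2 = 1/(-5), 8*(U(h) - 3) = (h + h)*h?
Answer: √45735/5 ≈ 42.771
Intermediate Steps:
U(h) = 3 + h²/4 (U(h) = 3 + ((h + h)*h)/8 = 3 + ((2*h)*h)/8 = 3 + (2*h²)/8 = 3 + h²/4)
Q(w) = 9/5 (Q(w) = 2 + 1/(-5) = 2 - ⅕ = 9/5)
V = -63/5 (V = 9*(-1*(-6) - 13)/5 = 9*(6 - 13)/5 = (9/5)*(-7) = -63/5 ≈ -12.600)
√((V + 939) + U(-60)) = √((-63/5 + 939) + (3 + (¼)*(-60)²)) = √(4632/5 + (3 + (¼)*3600)) = √(4632/5 + (3 + 900)) = √(4632/5 + 903) = √(9147/5) = √45735/5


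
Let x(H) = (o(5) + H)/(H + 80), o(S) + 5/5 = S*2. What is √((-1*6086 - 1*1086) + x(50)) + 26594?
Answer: 26594 + 3*I*√13466570/130 ≈ 26594.0 + 84.685*I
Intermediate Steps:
o(S) = -1 + 2*S (o(S) = -1 + S*2 = -1 + 2*S)
x(H) = (9 + H)/(80 + H) (x(H) = ((-1 + 2*5) + H)/(H + 80) = ((-1 + 10) + H)/(80 + H) = (9 + H)/(80 + H))
√((-1*6086 - 1*1086) + x(50)) + 26594 = √((-1*6086 - 1*1086) + (9 + 50)/(80 + 50)) + 26594 = √((-6086 - 1086) + 59/130) + 26594 = √(-7172 + (1/130)*59) + 26594 = √(-7172 + 59/130) + 26594 = √(-932301/130) + 26594 = 3*I*√13466570/130 + 26594 = 26594 + 3*I*√13466570/130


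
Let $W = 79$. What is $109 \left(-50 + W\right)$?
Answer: $3161$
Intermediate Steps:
$109 \left(-50 + W\right) = 109 \left(-50 + 79\right) = 109 \cdot 29 = 3161$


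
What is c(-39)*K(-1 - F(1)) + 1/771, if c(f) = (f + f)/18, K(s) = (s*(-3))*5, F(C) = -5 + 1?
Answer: 150346/771 ≈ 195.00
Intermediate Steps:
F(C) = -4
K(s) = -15*s (K(s) = -3*s*5 = -15*s)
c(f) = f/9 (c(f) = (2*f)*(1/18) = f/9)
c(-39)*K(-1 - F(1)) + 1/771 = ((1/9)*(-39))*(-15*(-1 - 1*(-4))) + 1/771 = -(-65)*(-1 + 4) + 1/771 = -(-65)*3 + 1/771 = -13/3*(-45) + 1/771 = 195 + 1/771 = 150346/771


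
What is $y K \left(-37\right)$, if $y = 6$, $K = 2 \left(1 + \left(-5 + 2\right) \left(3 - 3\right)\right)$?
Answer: $-444$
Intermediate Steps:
$K = 2$ ($K = 2 \left(1 - 0\right) = 2 \left(1 + 0\right) = 2 \cdot 1 = 2$)
$y K \left(-37\right) = 6 \cdot 2 \left(-37\right) = 12 \left(-37\right) = -444$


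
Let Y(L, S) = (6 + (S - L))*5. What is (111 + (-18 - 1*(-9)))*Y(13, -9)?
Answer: -8160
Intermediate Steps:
Y(L, S) = 30 - 5*L + 5*S (Y(L, S) = (6 + S - L)*5 = 30 - 5*L + 5*S)
(111 + (-18 - 1*(-9)))*Y(13, -9) = (111 + (-18 - 1*(-9)))*(30 - 5*13 + 5*(-9)) = (111 + (-18 + 9))*(30 - 65 - 45) = (111 - 9)*(-80) = 102*(-80) = -8160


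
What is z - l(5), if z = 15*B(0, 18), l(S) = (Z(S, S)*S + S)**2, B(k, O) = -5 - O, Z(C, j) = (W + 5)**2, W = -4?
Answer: -445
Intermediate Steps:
Z(C, j) = 1 (Z(C, j) = (-4 + 5)**2 = 1**2 = 1)
l(S) = 4*S**2 (l(S) = (1*S + S)**2 = (S + S)**2 = (2*S)**2 = 4*S**2)
z = -345 (z = 15*(-5 - 1*18) = 15*(-5 - 18) = 15*(-23) = -345)
z - l(5) = -345 - 4*5**2 = -345 - 4*25 = -345 - 1*100 = -345 - 100 = -445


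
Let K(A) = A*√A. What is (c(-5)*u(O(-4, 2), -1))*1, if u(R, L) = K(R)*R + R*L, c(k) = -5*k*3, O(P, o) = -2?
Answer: 150 + 300*I*√2 ≈ 150.0 + 424.26*I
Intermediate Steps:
K(A) = A^(3/2)
c(k) = -15*k
u(R, L) = R^(5/2) + L*R (u(R, L) = R^(3/2)*R + R*L = R^(5/2) + L*R)
(c(-5)*u(O(-4, 2), -1))*1 = ((-15*(-5))*(-2*(-1 + (-2)^(3/2))))*1 = (75*(-2*(-1 - 2*I*√2)))*1 = (75*(2 + 4*I*√2))*1 = (150 + 300*I*√2)*1 = 150 + 300*I*√2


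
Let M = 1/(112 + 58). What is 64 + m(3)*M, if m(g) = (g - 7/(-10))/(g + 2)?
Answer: 544037/8500 ≈ 64.004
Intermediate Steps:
M = 1/170 ≈ 0.0058824
m(g) = (7/10 + g)/(2 + g) (m(g) = (g - 7*(-⅒))/(2 + g) = (g + 7/10)/(2 + g) = (7/10 + g)/(2 + g))
64 + m(3)*M = 64 + ((7/10 + 3)/(2 + 3))*(1/170) = 64 + ((37/10)/5)*(1/170) = 64 + ((⅕)*(37/10))*(1/170) = 64 + (37/50)*(1/170) = 64 + 37/8500 = 544037/8500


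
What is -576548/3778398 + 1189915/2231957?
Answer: 123428542759/324354687111 ≈ 0.38054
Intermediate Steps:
-576548/3778398 + 1189915/2231957 = -576548*1/3778398 + 1189915*(1/2231957) = -288274/1889199 + 1189915/2231957 = 123428542759/324354687111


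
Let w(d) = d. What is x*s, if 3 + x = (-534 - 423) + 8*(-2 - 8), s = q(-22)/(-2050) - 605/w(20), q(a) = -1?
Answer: 6449196/205 ≈ 31460.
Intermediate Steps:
s = -124023/4100 (s = -1/(-2050) - 605/20 = -1*(-1/2050) - 605*1/20 = 1/2050 - 121/4 = -124023/4100 ≈ -30.250)
x = -1040 (x = -3 + ((-534 - 423) + 8*(-2 - 8)) = -3 + (-957 + 8*(-10)) = -3 + (-957 - 80) = -3 - 1037 = -1040)
x*s = -1040*(-124023/4100) = 6449196/205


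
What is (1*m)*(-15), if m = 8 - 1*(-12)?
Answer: -300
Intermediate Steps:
m = 20 (m = 8 + 12 = 20)
(1*m)*(-15) = (1*20)*(-15) = 20*(-15) = -300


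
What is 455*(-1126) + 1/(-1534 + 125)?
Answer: -721872971/1409 ≈ -5.1233e+5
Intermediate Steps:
455*(-1126) + 1/(-1534 + 125) = -512330 + 1/(-1409) = -512330 - 1/1409 = -721872971/1409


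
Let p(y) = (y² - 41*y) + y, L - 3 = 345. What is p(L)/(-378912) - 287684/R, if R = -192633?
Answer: 1840828007/1520644902 ≈ 1.2106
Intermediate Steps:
L = 348 (L = 3 + 345 = 348)
p(y) = y² - 40*y
p(L)/(-378912) - 287684/R = (348*(-40 + 348))/(-378912) - 287684/(-192633) = (348*308)*(-1/378912) - 287684*(-1/192633) = 107184*(-1/378912) + 287684/192633 = -2233/7894 + 287684/192633 = 1840828007/1520644902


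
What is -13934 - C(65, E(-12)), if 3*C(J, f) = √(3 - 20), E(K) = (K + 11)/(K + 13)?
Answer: -13934 - I*√17/3 ≈ -13934.0 - 1.3744*I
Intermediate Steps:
E(K) = (11 + K)/(13 + K)
C(J, f) = I*√17/3 (C(J, f) = √(3 - 20)/3 = √(-17)/3 = (I*√17)/3 = I*√17/3)
-13934 - C(65, E(-12)) = -13934 - I*√17/3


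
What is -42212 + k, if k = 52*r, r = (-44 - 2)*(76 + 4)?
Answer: -233572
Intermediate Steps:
r = -3680 (r = -46*80 = -3680)
k = -191360 (k = 52*(-3680) = -191360)
-42212 + k = -42212 - 191360 = -233572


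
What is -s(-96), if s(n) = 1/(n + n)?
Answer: 1/192 ≈ 0.0052083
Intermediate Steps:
s(n) = 1/(2*n)
-s(-96) = -1/(2*(-96)) = -(-1)/(2*96) = -1*(-1/192) = 1/192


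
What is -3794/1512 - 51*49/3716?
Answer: -79808/25083 ≈ -3.1818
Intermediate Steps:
-3794/1512 - 51*49/3716 = -3794*1/1512 - 2499*1/3716 = -271/108 - 2499/3716 = -79808/25083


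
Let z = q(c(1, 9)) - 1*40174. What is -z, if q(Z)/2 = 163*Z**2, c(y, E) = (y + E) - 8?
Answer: 38870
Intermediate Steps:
c(y, E) = -8 + E + y (c(y, E) = (E + y) - 8 = -8 + E + y)
q(Z) = 326*Z**2 (q(Z) = 2*(163*Z**2) = 326*Z**2)
z = -38870 (z = 326*(-8 + 9 + 1)**2 - 1*40174 = 326*2**2 - 40174 = 326*4 - 40174 = 1304 - 40174 = -38870)
-z = -1*(-38870) = 38870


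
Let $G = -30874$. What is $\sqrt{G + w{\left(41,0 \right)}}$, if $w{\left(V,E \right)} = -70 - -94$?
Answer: $5 i \sqrt{1234} \approx 175.64 i$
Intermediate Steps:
$w{\left(V,E \right)} = 24$ ($w{\left(V,E \right)} = -70 + 94 = 24$)
$\sqrt{G + w{\left(41,0 \right)}} = \sqrt{-30874 + 24} = \sqrt{-30850} = 5 i \sqrt{1234}$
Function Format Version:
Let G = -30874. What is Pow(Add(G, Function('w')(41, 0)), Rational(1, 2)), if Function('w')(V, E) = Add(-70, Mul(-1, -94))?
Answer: Mul(5, I, Pow(1234, Rational(1, 2))) ≈ Mul(175.64, I)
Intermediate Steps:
Function('w')(V, E) = 24 (Function('w')(V, E) = Add(-70, 94) = 24)
Pow(Add(G, Function('w')(41, 0)), Rational(1, 2)) = Pow(Add(-30874, 24), Rational(1, 2)) = Pow(-30850, Rational(1, 2)) = Mul(5, I, Pow(1234, Rational(1, 2)))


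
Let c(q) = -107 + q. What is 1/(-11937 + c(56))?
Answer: -1/11988 ≈ -8.3417e-5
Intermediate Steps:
1/(-11937 + c(56)) = 1/(-11937 + (-107 + 56)) = 1/(-11937 - 51) = 1/(-11988) = -1/11988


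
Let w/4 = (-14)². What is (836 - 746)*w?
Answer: 70560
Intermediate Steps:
w = 784 (w = 4*(-14)² = 4*196 = 784)
(836 - 746)*w = (836 - 746)*784 = 90*784 = 70560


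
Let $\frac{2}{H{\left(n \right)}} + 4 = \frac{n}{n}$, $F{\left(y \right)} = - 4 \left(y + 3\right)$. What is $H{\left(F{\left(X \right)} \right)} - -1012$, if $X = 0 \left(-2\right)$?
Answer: $\frac{3034}{3} \approx 1011.3$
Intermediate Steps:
$X = 0$
$F{\left(y \right)} = -12 - 4 y$ ($F{\left(y \right)} = - 4 \left(3 + y\right) = -12 - 4 y$)
$H{\left(n \right)} = - \frac{2}{3}$ ($H{\left(n \right)} = \frac{2}{-4 + \frac{n}{n}} = \frac{2}{-4 + 1} = \frac{2}{-3} = 2 \left(- \frac{1}{3}\right) = - \frac{2}{3}$)
$H{\left(F{\left(X \right)} \right)} - -1012 = - \frac{2}{3} - -1012 = - \frac{2}{3} + 1012 = \frac{3034}{3}$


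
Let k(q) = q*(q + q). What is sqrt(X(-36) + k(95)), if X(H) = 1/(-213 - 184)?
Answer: sqrt(2844842053)/397 ≈ 134.35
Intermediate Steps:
k(q) = 2*q**2 (k(q) = q*(2*q) = 2*q**2)
X(H) = -1/397 (X(H) = 1/(-397) = -1/397)
sqrt(X(-36) + k(95)) = sqrt(-1/397 + 2*95**2) = sqrt(-1/397 + 2*9025) = sqrt(-1/397 + 18050) = sqrt(7165849/397) = sqrt(2844842053)/397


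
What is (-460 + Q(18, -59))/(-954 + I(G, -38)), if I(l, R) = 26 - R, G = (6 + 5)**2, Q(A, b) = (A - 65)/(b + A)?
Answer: 18813/36490 ≈ 0.51557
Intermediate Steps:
Q(A, b) = (-65 + A)/(A + b)
G = 121 (G = 11**2 = 121)
(-460 + Q(18, -59))/(-954 + I(G, -38)) = (-460 + (-65 + 18)/(18 - 59))/(-954 + (26 - 1*(-38))) = (-460 - 47/(-41))/(-954 + (26 + 38)) = (-460 - 1/41*(-47))/(-954 + 64) = (-460 + 47/41)/(-890) = -18813/41*(-1/890) = 18813/36490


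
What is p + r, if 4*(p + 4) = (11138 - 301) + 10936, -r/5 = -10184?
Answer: 225437/4 ≈ 56359.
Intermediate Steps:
r = 50920 (r = -5*(-10184) = 50920)
p = 21757/4 (p = -4 + ((11138 - 301) + 10936)/4 = -4 + (10837 + 10936)/4 = -4 + (¼)*21773 = -4 + 21773/4 = 21757/4 ≈ 5439.3)
p + r = 21757/4 + 50920 = 225437/4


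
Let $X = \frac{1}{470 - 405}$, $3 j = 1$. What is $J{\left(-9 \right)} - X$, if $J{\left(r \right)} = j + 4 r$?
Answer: $- \frac{6958}{195} \approx -35.682$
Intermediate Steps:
$j = \frac{1}{3}$ ($j = \frac{1}{3} \cdot 1 = \frac{1}{3} \approx 0.33333$)
$X = \frac{1}{65} \approx 0.015385$
$J{\left(r \right)} = \frac{1}{3} + 4 r$
$J{\left(-9 \right)} - X = \left(\frac{1}{3} + 4 \left(-9\right)\right) - \frac{1}{65} = \left(\frac{1}{3} - 36\right) - \frac{1}{65} = - \frac{107}{3} - \frac{1}{65} = - \frac{6958}{195}$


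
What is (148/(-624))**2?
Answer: 1369/24336 ≈ 0.056254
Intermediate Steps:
(148/(-624))**2 = (148*(-1/624))**2 = (-37/156)**2 = 1369/24336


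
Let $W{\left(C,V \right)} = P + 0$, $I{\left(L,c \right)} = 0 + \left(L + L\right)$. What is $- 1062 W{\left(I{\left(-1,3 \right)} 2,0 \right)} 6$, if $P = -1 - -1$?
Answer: $0$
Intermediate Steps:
$P = 0$ ($P = -1 + 1 = 0$)
$I{\left(L,c \right)} = 2 L$ ($I{\left(L,c \right)} = 0 + 2 L = 2 L$)
$W{\left(C,V \right)} = 0$ ($W{\left(C,V \right)} = 0 + 0 = 0$)
$- 1062 W{\left(I{\left(-1,3 \right)} 2,0 \right)} 6 = - 1062 \cdot 0 \cdot 6 = \left(-1062\right) 0 = 0$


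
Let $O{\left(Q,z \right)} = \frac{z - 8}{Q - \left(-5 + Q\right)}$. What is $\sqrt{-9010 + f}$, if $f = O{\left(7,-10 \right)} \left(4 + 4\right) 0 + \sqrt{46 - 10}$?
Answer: $2 i \sqrt{2251} \approx 94.889 i$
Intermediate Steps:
$O{\left(Q,z \right)} = - \frac{8}{5} + \frac{z}{5}$ ($O{\left(Q,z \right)} = \frac{-8 + z}{5} = \left(-8 + z\right) \frac{1}{5} = - \frac{8}{5} + \frac{z}{5}$)
$f = 6$ ($f = \left(- \frac{8}{5} + \frac{1}{5} \left(-10\right)\right) \left(4 + 4\right) 0 + \sqrt{46 - 10} = \left(- \frac{8}{5} - 2\right) 8 \cdot 0 + \sqrt{36} = \left(- \frac{18}{5}\right) 0 + 6 = 0 + 6 = 6$)
$\sqrt{-9010 + f} = \sqrt{-9010 + 6} = \sqrt{-9004} = 2 i \sqrt{2251}$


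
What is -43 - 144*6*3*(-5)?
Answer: 12917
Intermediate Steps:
-43 - 144*6*3*(-5) = -43 - 2592*(-5) = -43 - 144*(-90) = -43 + 12960 = 12917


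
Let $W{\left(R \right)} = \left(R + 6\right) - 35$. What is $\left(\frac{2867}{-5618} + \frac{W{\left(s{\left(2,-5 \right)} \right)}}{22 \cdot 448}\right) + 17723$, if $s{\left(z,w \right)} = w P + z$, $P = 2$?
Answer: $\frac{490655954883}{27685504} \approx 17723.0$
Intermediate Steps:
$s{\left(z,w \right)} = z + 2 w$ ($s{\left(z,w \right)} = w 2 + z = 2 w + z = z + 2 w$)
$W{\left(R \right)} = -29 + R$ ($W{\left(R \right)} = \left(6 + R\right) - 35 = -29 + R$)
$\left(\frac{2867}{-5618} + \frac{W{\left(s{\left(2,-5 \right)} \right)}}{22 \cdot 448}\right) + 17723 = \left(\frac{2867}{-5618} + \frac{-29 + \left(2 + 2 \left(-5\right)\right)}{22 \cdot 448}\right) + 17723 = \left(2867 \left(- \frac{1}{5618}\right) + \frac{-29 + \left(2 - 10\right)}{9856}\right) + 17723 = \left(- \frac{2867}{5618} + \left(-29 - 8\right) \frac{1}{9856}\right) + 17723 = \left(- \frac{2867}{5618} - \frac{37}{9856}\right) + 17723 = - \frac{14232509}{27685504} + 17723 = \frac{490655954883}{27685504}$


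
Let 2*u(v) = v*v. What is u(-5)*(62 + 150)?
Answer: 2650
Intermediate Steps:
u(v) = v²/2 (u(v) = (v*v)/2 = v²/2)
u(-5)*(62 + 150) = ((½)*(-5)²)*(62 + 150) = ((½)*25)*212 = (25/2)*212 = 2650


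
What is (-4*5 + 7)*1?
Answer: -13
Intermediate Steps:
(-4*5 + 7)*1 = (-20 + 7)*1 = -13*1 = -13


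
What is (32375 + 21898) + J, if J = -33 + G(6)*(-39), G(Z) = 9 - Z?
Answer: 54123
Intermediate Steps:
J = -150 (J = -33 + (9 - 1*6)*(-39) = -33 + (9 - 6)*(-39) = -33 + 3*(-39) = -33 - 117 = -150)
(32375 + 21898) + J = (32375 + 21898) - 150 = 54273 - 150 = 54123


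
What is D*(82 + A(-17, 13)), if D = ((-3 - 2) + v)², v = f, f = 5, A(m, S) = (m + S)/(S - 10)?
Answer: 0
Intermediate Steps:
A(m, S) = (S + m)/(-10 + S)
v = 5
D = 0 (D = ((-3 - 2) + 5)² = (-5 + 5)² = 0² = 0)
D*(82 + A(-17, 13)) = 0*(82 + (13 - 17)/(-10 + 13)) = 0*(82 - 4/3) = 0*(242/3) = 0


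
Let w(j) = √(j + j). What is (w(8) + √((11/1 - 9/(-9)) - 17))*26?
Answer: 104 + 26*I*√5 ≈ 104.0 + 58.138*I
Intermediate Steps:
w(j) = √2*√j (w(j) = √(2*j) = √2*√j)
(w(8) + √((11/1 - 9/(-9)) - 17))*26 = (√2*√8 + √((11/1 - 9/(-9)) - 17))*26 = (√2*(2*√2) + √((11*1 - 9*(-⅑)) - 17))*26 = (4 + √((11 + 1) - 17))*26 = (4 + √(12 - 17))*26 = (4 + √(-5))*26 = (4 + I*√5)*26 = 104 + 26*I*√5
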